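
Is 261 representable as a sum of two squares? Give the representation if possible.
6² + 15² (a=6, b=15)

Factorization: 261 = 3^2 × 29
By Fermat: n is sum of two squares iff every prime p ≡ 3 (mod 4) appears to even power.
All primes ≡ 3 (mod 4) appear to even power.
Search a = 0, 1, 2, … for 261 - a² a perfect square: first hit at a = 6: 261 - 36 = 225 = 15².
261 = 6² + 15² = 36 + 225 ✓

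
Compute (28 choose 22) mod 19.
8

Using Lucas' theorem:
Write n=28 and k=22 in base 19:
n in base 19: [1, 9]
k in base 19: [1, 3]
C(28,22) mod 19 = ∏ C(n_i, k_i) mod 19
Digit binomials (mod 19): C(1,1) = 1; C(9,3) = 84 ≡ 8
Product: 1 × 8 = 8 ≡ 8 (mod 19)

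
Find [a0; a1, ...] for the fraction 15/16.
[0; 1, 15]

Euclidean algorithm steps:
15 = 0 × 16 + 15
16 = 1 × 15 + 1
15 = 15 × 1 + 0
Continued fraction: [0; 1, 15]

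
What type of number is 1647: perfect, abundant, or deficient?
deficient

Proper divisors of 1647: sum = 1 + 3 + 9 + 27 + 61 + 183 + 549 = 833
Since 833 < 1647, 1647 is deficient.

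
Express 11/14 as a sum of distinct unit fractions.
1/2 + 1/4 + 1/28

Greedy algorithm:
11/14: ceiling(14/11) = 2, use 1/2
2/7: ceiling(7/2) = 4, use 1/4
1/28: ceiling(28/1) = 28, use 1/28
Result: 11/14 = 1/2 + 1/4 + 1/28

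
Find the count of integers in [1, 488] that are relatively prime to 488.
240

488 = 2^3 × 61
φ(n) = n × ∏(1 - 1/p) for each prime p dividing n
φ(488) = 488 × (1 - 1/2) × (1 - 1/61) = 240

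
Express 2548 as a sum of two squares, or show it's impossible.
28² + 42² (a=28, b=42)

Factorization: 2548 = 2^2 × 7^2 × 13
By Fermat: n is sum of two squares iff every prime p ≡ 3 (mod 4) appears to even power.
All primes ≡ 3 (mod 4) appear to even power.
Search a = 0, 1, 2, … for 2548 - a² a perfect square: first hit at a = 28: 2548 - 784 = 1764 = 42².
2548 = 28² + 42² = 784 + 1764 ✓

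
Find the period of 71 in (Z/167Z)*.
166

167 is prime, so ord(71) divides φ(167) = 166.
Divisors of 166: 1, 2, 83, 166.
Repeated squaring: 71^1 ≡ 71, 71^2 ≡ 31, 71^4 ≡ 126, 71^8 ≡ 11, 71^16 ≡ 121, 71^32 ≡ 112, 71^64 ≡ 19, 71^128 ≡ 27 (mod 167).
Test 71^d mod 167 for each divisor d in increasing order:
71^1 ≡ 71
71^2 ≡ 31
71^83 = 71^64·71^16·71^2·71^1 ≡ 166
71^166 = 71^128·71^32·71^4·71^2 ≡ 1  ← first divisor giving 1
The order is 166.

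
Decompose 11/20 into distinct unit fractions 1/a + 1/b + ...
1/2 + 1/20

Greedy algorithm:
11/20: ceiling(20/11) = 2, use 1/2
1/20: ceiling(20/1) = 20, use 1/20
Result: 11/20 = 1/2 + 1/20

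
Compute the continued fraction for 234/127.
[1; 1, 5, 2, 1, 6]

Euclidean algorithm steps:
234 = 1 × 127 + 107
127 = 1 × 107 + 20
107 = 5 × 20 + 7
20 = 2 × 7 + 6
7 = 1 × 6 + 1
6 = 6 × 1 + 0
Continued fraction: [1; 1, 5, 2, 1, 6]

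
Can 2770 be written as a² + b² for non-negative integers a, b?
13² + 51² (a=13, b=51)

Factorization: 2770 = 2 × 5 × 277
By Fermat: n is sum of two squares iff every prime p ≡ 3 (mod 4) appears to even power.
All primes ≡ 3 (mod 4) appear to even power.
Search a = 0, 1, 2, … for 2770 - a² a perfect square: first hit at a = 13: 2770 - 169 = 2601 = 51².
2770 = 13² + 51² = 169 + 2601 ✓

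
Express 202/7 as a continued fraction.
[28; 1, 6]

Euclidean algorithm steps:
202 = 28 × 7 + 6
7 = 1 × 6 + 1
6 = 6 × 1 + 0
Continued fraction: [28; 1, 6]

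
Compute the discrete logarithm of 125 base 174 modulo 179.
92

Baby-step giant-step with step n = ⌈√179⌉ = 14.
Baby steps 174^j mod 179 (j:value) for j=0..13: 0:1, 1:174, 2:25, 3:54, 4:88, 5:97, 6:52, 7:98, 8:47, 9:123, 10:101, 11:32, 12:19, 13:84.
Giant-step multiplier: 174^(-14) ≡ 174^(178-14) = 174^164 ≡ 153 (mod 179).
Giant steps γ_i = 125·153^i mod 179: γ_0=125, γ_1=151, γ_2=12, γ_3=46, γ_4=57, γ_5=129, γ_6=47 (in table at j=8).
x = i·n + j = 6·14 + 8 = 92.
Check: 174^92 ≡ 125 (mod 179).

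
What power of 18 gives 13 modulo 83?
65

Baby-step giant-step with step n = ⌈√83⌉ = 10.
Baby steps 18^j mod 83 (j:value) for j=0..9: 0:1, 1:18, 2:75, 3:22, 4:64, 5:73, 6:69, 7:80, 8:29, 9:24.
Giant-step multiplier: 18^(-10) ≡ 18^(82-10) = 18^72 ≡ 44 (mod 83).
Giant steps γ_i = 13·44^i mod 83: γ_0=13, γ_1=74, γ_2=19, γ_3=6, γ_4=15, γ_5=79, γ_6=73 (in table at j=5).
x = i·n + j = 6·10 + 5 = 65.
Check: 18^65 ≡ 13 (mod 83).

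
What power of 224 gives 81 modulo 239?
190

Baby-step giant-step with step n = ⌈√239⌉ = 16.
Baby steps 224^j mod 239 (j:value) for j=0..15: 0:1, 1:224, 2:225, 3:210, 4:196, 5:167, 6:124, 7:52, 8:176, 9:228, 10:165, 11:154, 12:80, 13:234, 14:75, 15:70.
Giant-step multiplier: 224^(-16) ≡ 224^(238-16) = 224^222 ≡ 150 (mod 239).
Giant steps γ_i = 81·150^i mod 239: γ_0=81, γ_1=200, γ_2=125, γ_3=108, γ_4=187, γ_5=87, γ_6=144, γ_7=90, γ_8=116, γ_9=192, γ_10=120, γ_11=75 (in table at j=14).
x = i·n + j = 11·16 + 14 = 190.
Check: 224^190 ≡ 81 (mod 239).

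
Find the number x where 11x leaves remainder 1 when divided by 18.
5

gcd(11, 18) = 1, so the inverse exists.
Extended Euclidean algorithm on (18, 11):
18 = 1 × 11 + 7  ⟹  7 = (1)·18 + (-1)·11
11 = 1 × 7 + 4  ⟹  4 = (-1)·18 + (2)·11
7 = 1 × 4 + 3  ⟹  3 = (2)·18 + (-3)·11
4 = 1 × 3 + 1  ⟹  1 = (-3)·18 + (5)·11
So (5)·11 ≡ 1 (mod 18), i.e. 11^(-1) ≡ 5 (mod 18).
Check: 11 × 5 = 55 ≡ 1 (mod 18)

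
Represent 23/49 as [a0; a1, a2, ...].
[0; 2, 7, 1, 2]

Euclidean algorithm steps:
23 = 0 × 49 + 23
49 = 2 × 23 + 3
23 = 7 × 3 + 2
3 = 1 × 2 + 1
2 = 2 × 1 + 0
Continued fraction: [0; 2, 7, 1, 2]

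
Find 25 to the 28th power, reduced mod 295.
85

Repeated squaring. Binary of 28 = 11100.
25^1 ≡ 25 (mod 295); 25^2 ≡ 35 (mod 295); 25^4 ≡ 45 (mod 295); 25^8 ≡ 255 (mod 295); 25^16 ≡ 125 (mod 295)
25^28 = 25^4 × 25^8 × 25^16 ≡ 85 (mod 295)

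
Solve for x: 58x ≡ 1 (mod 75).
22

gcd(58, 75) = 1, so the inverse exists.
Extended Euclidean algorithm on (75, 58):
75 = 1 × 58 + 17  ⟹  17 = (1)·75 + (-1)·58
58 = 3 × 17 + 7  ⟹  7 = (-3)·75 + (4)·58
17 = 2 × 7 + 3  ⟹  3 = (7)·75 + (-9)·58
7 = 2 × 3 + 1  ⟹  1 = (-17)·75 + (22)·58
So (22)·58 ≡ 1 (mod 75), i.e. 58^(-1) ≡ 22 (mod 75).
Check: 58 × 22 = 1276 ≡ 1 (mod 75)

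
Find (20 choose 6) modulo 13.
7

Using Lucas' theorem:
Write n=20 and k=6 in base 13:
n in base 13: [1, 7]
k in base 13: [0, 6]
C(20,6) mod 13 = ∏ C(n_i, k_i) mod 13
Digit binomials (mod 13): C(1,0) = 1; C(7,6) = 7
Product: 1 × 7 = 7 ≡ 7 (mod 13)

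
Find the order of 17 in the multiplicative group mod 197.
196

197 is prime, so ord(17) divides φ(197) = 196.
Divisors of 196: 1, 2, 4, 7, 14, 28, 49, 98, 196.
Repeated squaring: 17^1 ≡ 17, 17^2 ≡ 92, 17^4 ≡ 190, 17^8 ≡ 49, 17^16 ≡ 37, 17^32 ≡ 187, 17^64 ≡ 100, 17^128 ≡ 150 (mod 197).
Test 17^d mod 197 for each divisor d in increasing order:
17^1 ≡ 17
17^2 ≡ 92
17^4 ≡ 190
17^7 = 17^4·17^2·17^1 ≡ 84
17^14 = 17^8·17^4·17^2 ≡ 161
17^28 = 17^16·17^8·17^4 ≡ 114
17^49 = 17^32·17^16·17^1 ≡ 14
17^98 = 17^64·17^32·17^2 ≡ 196
17^196 = 17^128·17^64·17^4 ≡ 1  ← first divisor giving 1
The order is 196.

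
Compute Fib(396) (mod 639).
279

Matrix identity: Q^n = [[F_(n+1), F_n], [F_n, F_(n-1)]] with Q = [[1,1],[1,0]].
n = 396 = 110001100₂. Square-and-multiply, entries mod 639:
Q^1 = [[1,1],[1,0]]
Q^3 = (Q^1)²·Q = [[3,2],[2,1]]
Q^6 = (Q^3)² = [[13,8],[8,5]]
Q^12 = (Q^6)² = [[233,144],[144,89]]
Q^24 = (Q^12)² = [[262,360],[360,541]]
Q^49 = (Q^24)²·Q = [[406,154],[154,252]]
Q^99 = (Q^49)²·Q = [[417,47],[47,370]]
Q^198 = (Q^99)² = [[373,566],[566,446]]
Q^396 = (Q^198)² = [[44,279],[279,404]]
F_396 mod 639 = Q^396[0][1] = 279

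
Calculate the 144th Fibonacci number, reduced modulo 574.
448

Matrix identity: Q^n = [[F_(n+1), F_n], [F_n, F_(n-1)]] with Q = [[1,1],[1,0]].
n = 144 = 10010000₂. Square-and-multiply, entries mod 574:
Q^1 = [[1,1],[1,0]]
Q^2 = (Q^1)² = [[2,1],[1,1]]
Q^4 = (Q^2)² = [[5,3],[3,2]]
Q^9 = (Q^4)²·Q = [[55,34],[34,21]]
Q^18 = (Q^9)² = [[163,288],[288,449]]
Q^36 = (Q^18)² = [[453,38],[38,415]]
Q^72 = (Q^36)² = [[13,266],[266,321]]
Q^144 = (Q^72)² = [[323,448],[448,449]]
F_144 mod 574 = Q^144[0][1] = 448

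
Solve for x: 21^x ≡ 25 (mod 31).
20

Baby-step giant-step with step n = ⌈√31⌉ = 6.
Baby steps 21^j mod 31 (j:value) for j=0..5: 0:1, 1:21, 2:7, 3:23, 4:18, 5:6.
Giant-step multiplier: 21^(-6) ≡ 21^(30-6) = 21^24 ≡ 16 (mod 31).
Giant steps γ_i = 25·16^i mod 31: γ_0=25, γ_1=28, γ_2=14, γ_3=7 (in table at j=2).
x = i·n + j = 3·6 + 2 = 20.
Check: 21^20 ≡ 25 (mod 31).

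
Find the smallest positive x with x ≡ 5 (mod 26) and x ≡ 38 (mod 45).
83

Using Chinese Remainder Theorem:
M = 26 × 45 = 1170
M1 = 45, M2 = 26
y1 = 45^(-1) mod 26 = 11
y2 = 26^(-1) mod 45 = 26
x = (5×45×11 + 38×26×26) mod 1170 = 83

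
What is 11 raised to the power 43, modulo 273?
158

Repeated squaring. Binary of 43 = 101011.
11^1 ≡ 11 (mod 273); 11^2 ≡ 121 (mod 273); 11^4 ≡ 172 (mod 273); 11^8 ≡ 100 (mod 273); 11^16 ≡ 172 (mod 273); 11^32 ≡ 100 (mod 273)
11^43 = 11^1 × 11^2 × 11^8 × 11^32 ≡ 158 (mod 273)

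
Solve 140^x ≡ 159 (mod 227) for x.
50

Baby-step giant-step with step n = ⌈√227⌉ = 16.
Baby steps 140^j mod 227 (j:value) for j=0..15: 0:1, 1:140, 2:78, 3:24, 4:182, 5:56, 6:122, 7:55, 8:209, 9:204, 10:185, 11:22, 12:129, 13:127, 14:74, 15:145.
Giant-step multiplier: 140^(-16) ≡ 140^(226-16) = 140^210 ≡ 110 (mod 227).
Giant steps γ_i = 159·110^i mod 227: γ_0=159, γ_1=11, γ_2=75, γ_3=78 (in table at j=2).
x = i·n + j = 3·16 + 2 = 50.
Check: 140^50 ≡ 159 (mod 227).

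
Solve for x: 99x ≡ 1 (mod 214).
147

gcd(99, 214) = 1, so the inverse exists.
Extended Euclidean algorithm on (214, 99):
214 = 2 × 99 + 16  ⟹  16 = (1)·214 + (-2)·99
99 = 6 × 16 + 3  ⟹  3 = (-6)·214 + (13)·99
16 = 5 × 3 + 1  ⟹  1 = (31)·214 + (-67)·99
So (-67)·99 ≡ 1 (mod 214), i.e. 99^(-1) ≡ -67 ≡ 147 (mod 214).
Check: 99 × 147 = 14553 ≡ 1 (mod 214)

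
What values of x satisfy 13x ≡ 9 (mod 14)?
x ≡ 5 (mod 14)

gcd(13, 14) = 1, which divides 9, so solutions exist.
Find 13^(-1) mod 14 by the extended Euclidean algorithm:
14 = 1 × 13 + 1  ⟹  1 = (1)·14 + (-1)·13
So (-1)·13 ≡ 1 (mod 14), i.e. 13^(-1) ≡ -1 ≡ 13 (mod 14).
x ≡ 13 × 9 = 117 ≡ 5 (mod 14).
Check: 13 × 5 = 65 ≡ 9 (mod 14).
Unique solution: x ≡ 5 (mod 14)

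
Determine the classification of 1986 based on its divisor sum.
abundant

Proper divisors of 1986: sum = 1 + 2 + 3 + 6 + 331 + 662 + 993 = 1998
Since 1998 > 1986, 1986 is abundant.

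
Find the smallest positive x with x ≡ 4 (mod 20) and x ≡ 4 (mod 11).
4

Using Chinese Remainder Theorem:
M = 20 × 11 = 220
M1 = 11, M2 = 20
y1 = 11^(-1) mod 20 = 11
y2 = 20^(-1) mod 11 = 5
x = (4×11×11 + 4×20×5) mod 220 = 4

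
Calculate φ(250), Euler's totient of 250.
100

250 = 2 × 5^3
φ(n) = n × ∏(1 - 1/p) for each prime p dividing n
φ(250) = 250 × (1 - 1/2) × (1 - 1/5) = 100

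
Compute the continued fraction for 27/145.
[0; 5, 2, 1, 2, 3]

Euclidean algorithm steps:
27 = 0 × 145 + 27
145 = 5 × 27 + 10
27 = 2 × 10 + 7
10 = 1 × 7 + 3
7 = 2 × 3 + 1
3 = 3 × 1 + 0
Continued fraction: [0; 5, 2, 1, 2, 3]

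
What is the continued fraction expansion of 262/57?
[4; 1, 1, 2, 11]

Euclidean algorithm steps:
262 = 4 × 57 + 34
57 = 1 × 34 + 23
34 = 1 × 23 + 11
23 = 2 × 11 + 1
11 = 11 × 1 + 0
Continued fraction: [4; 1, 1, 2, 11]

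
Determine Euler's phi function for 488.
240

488 = 2^3 × 61
φ(n) = n × ∏(1 - 1/p) for each prime p dividing n
φ(488) = 488 × (1 - 1/2) × (1 - 1/61) = 240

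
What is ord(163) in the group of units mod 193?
192

193 is prime, so ord(163) divides φ(193) = 192.
Divisors of 192: 1, 2, 3, 4, 6, 8, 12, 16, 24, 32, 48, 64, 96, 192.
Repeated squaring: 163^1 ≡ 163, 163^2 ≡ 128, 163^4 ≡ 172, 163^8 ≡ 55, 163^16 ≡ 130, 163^32 ≡ 109, 163^64 ≡ 108, 163^128 ≡ 84 (mod 193).
Test 163^d mod 193 for each divisor d in increasing order:
163^1 ≡ 163
163^2 ≡ 128
163^3 = 163^2·163^1 ≡ 20
163^4 ≡ 172
163^6 = 163^4·163^2 ≡ 14
163^8 ≡ 55
163^12 = 163^8·163^4 ≡ 3
163^16 ≡ 130
163^24 = 163^16·163^8 ≡ 9
163^32 ≡ 109
163^48 = 163^32·163^16 ≡ 81
163^64 ≡ 108
163^96 = 163^64·163^32 ≡ 192
163^192 = 163^128·163^64 ≡ 1  ← first divisor giving 1
The order is 192.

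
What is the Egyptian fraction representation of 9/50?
1/6 + 1/75

Greedy algorithm:
9/50: ceiling(50/9) = 6, use 1/6
1/75: ceiling(75/1) = 75, use 1/75
Result: 9/50 = 1/6 + 1/75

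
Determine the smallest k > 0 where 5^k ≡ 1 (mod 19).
9

19 is prime, so ord(5) divides φ(19) = 18.
Divisors of 18: 1, 2, 3, 6, 9, 18.
Repeated squaring: 5^1 ≡ 5, 5^2 ≡ 6, 5^4 ≡ 17, 5^8 ≡ 4, 5^16 ≡ 16 (mod 19).
Test 5^d mod 19 for each divisor d in increasing order:
5^1 ≡ 5
5^2 ≡ 6
5^3 = 5^2·5^1 ≡ 11
5^6 = 5^4·5^2 ≡ 7
5^9 = 5^8·5^1 ≡ 1  ← first divisor giving 1
The order is 9.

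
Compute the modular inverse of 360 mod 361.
360

gcd(360, 361) = 1, so the inverse exists.
Extended Euclidean algorithm on (361, 360):
361 = 1 × 360 + 1  ⟹  1 = (1)·361 + (-1)·360
So (-1)·360 ≡ 1 (mod 361), i.e. 360^(-1) ≡ -1 ≡ 360 (mod 361).
Check: 360 × 360 = 129600 ≡ 1 (mod 361)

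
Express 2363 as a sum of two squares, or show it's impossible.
Not possible

Factorization: 2363 = 17 × 139
By Fermat: n is sum of two squares iff every prime p ≡ 3 (mod 4) appears to even power.
Prime(s) ≡ 3 (mod 4) with odd exponent: [(139, 1)]
Therefore 2363 cannot be expressed as a² + b².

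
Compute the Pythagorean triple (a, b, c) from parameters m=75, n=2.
(5621, 300, 5629)

Euclid's formula: a = m² - n², b = 2mn, c = m² + n²
m = 75, n = 2
a = 75² - 2² = 5625 - 4 = 5621
b = 2 × 75 × 2 = 300
c = 75² + 2² = 5625 + 4 = 5629
Verification: 5621² + 300² = 31595641 + 90000 = 31685641 = 5629² ✓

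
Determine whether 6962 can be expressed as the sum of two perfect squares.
59² + 59² (a=59, b=59)

Factorization: 6962 = 2 × 59^2
By Fermat: n is sum of two squares iff every prime p ≡ 3 (mod 4) appears to even power.
All primes ≡ 3 (mod 4) appear to even power.
Search a = 0, 1, 2, … for 6962 - a² a perfect square: first hit at a = 59: 6962 - 3481 = 3481 = 59².
6962 = 59² + 59² = 3481 + 3481 ✓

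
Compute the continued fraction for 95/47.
[2; 47]

Euclidean algorithm steps:
95 = 2 × 47 + 1
47 = 47 × 1 + 0
Continued fraction: [2; 47]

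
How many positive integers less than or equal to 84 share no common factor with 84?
24

84 = 2^2 × 3 × 7
φ(n) = n × ∏(1 - 1/p) for each prime p dividing n
φ(84) = 84 × (1 - 1/2) × (1 - 1/3) × (1 - 1/7) = 24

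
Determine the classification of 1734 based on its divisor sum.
abundant

Proper divisors of 1734: sum = 1 + 2 + 3 + 6 + 17 + 34 + 51 + 102 + 289 + 578 + 867 = 1950
Since 1950 > 1734, 1734 is abundant.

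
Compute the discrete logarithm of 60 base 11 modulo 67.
58

Baby-step giant-step with step n = ⌈√67⌉ = 9.
Baby steps 11^j mod 67 (j:value) for j=0..8: 0:1, 1:11, 2:54, 3:58, 4:35, 5:50, 6:14, 7:20, 8:19.
Giant-step multiplier: 11^(-9) ≡ 11^(66-9) = 11^57 ≡ 42 (mod 67).
Giant steps γ_i = 60·42^i mod 67: γ_0=60, γ_1=41, γ_2=47, γ_3=31, γ_4=29, γ_5=12, γ_6=35 (in table at j=4).
x = i·n + j = 6·9 + 4 = 58.
Check: 11^58 ≡ 60 (mod 67).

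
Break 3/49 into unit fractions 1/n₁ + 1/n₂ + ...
1/17 + 1/417 + 1/347361

Greedy algorithm:
3/49: ceiling(49/3) = 17, use 1/17
2/833: ceiling(833/2) = 417, use 1/417
1/347361: ceiling(347361/1) = 347361, use 1/347361
Result: 3/49 = 1/17 + 1/417 + 1/347361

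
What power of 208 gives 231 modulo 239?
215

Baby-step giant-step with step n = ⌈√239⌉ = 16.
Baby steps 208^j mod 239 (j:value) for j=0..15: 0:1, 1:208, 2:5, 3:84, 4:25, 5:181, 6:125, 7:188, 8:147, 9:223, 10:18, 11:159, 12:90, 13:78, 14:211, 15:151.
Giant-step multiplier: 208^(-16) ≡ 208^(238-16) = 208^222 ≡ 169 (mod 239).
Giant steps γ_i = 231·169^i mod 239: γ_0=231, γ_1=82, γ_2=235, γ_3=41, γ_4=237, γ_5=140, γ_6=238, γ_7=70, γ_8=119, γ_9=35, γ_10=179, γ_11=137, γ_12=209, γ_13=188 (in table at j=7).
x = i·n + j = 13·16 + 7 = 215.
Check: 208^215 ≡ 231 (mod 239).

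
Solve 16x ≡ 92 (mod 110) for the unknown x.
x ≡ 47 (mod 55)

gcd(16, 110) = 2, which divides 92, so solutions exist.
Divide through by 2: 8x ≡ 46 (mod 55).
Find 8^(-1) mod 55 by the extended Euclidean algorithm:
55 = 6 × 8 + 7  ⟹  7 = (1)·55 + (-6)·8
8 = 1 × 7 + 1  ⟹  1 = (-1)·55 + (7)·8
So (7)·8 ≡ 1 (mod 55), i.e. 8^(-1) ≡ 7 (mod 55).
x ≡ 7 × 46 = 322 ≡ 47 (mod 55).
Check: 16 × 47 = 752 ≡ 92 (mod 110).
x ≡ 47 (mod 55), giving 2 solutions mod 110.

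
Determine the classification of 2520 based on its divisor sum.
abundant

Proper divisors of 2520: sum = 1 + 2 + 3 + 4 + 5 + 6 + 7 + 8 + ... + 504 + 630 + 840 + 1260 (47 divisors) = 6840
Since 6840 > 2520, 2520 is abundant.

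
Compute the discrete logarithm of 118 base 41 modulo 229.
214

Baby-step giant-step with step n = ⌈√229⌉ = 16.
Baby steps 41^j mod 229 (j:value) for j=0..15: 0:1, 1:41, 2:78, 3:221, 4:130, 5:63, 6:64, 7:105, 8:183, 9:175, 10:76, 11:139, 12:203, 13:79, 14:33, 15:208.
Giant-step multiplier: 41^(-16) ≡ 41^(228-16) = 41^212 ≡ 25 (mod 229).
Giant steps γ_i = 118·25^i mod 229: γ_0=118, γ_1=202, γ_2=12, γ_3=71, γ_4=172, γ_5=178, γ_6=99, γ_7=185, γ_8=45, γ_9=209, γ_10=187, γ_11=95, γ_12=85, γ_13=64 (in table at j=6).
x = i·n + j = 13·16 + 6 = 214.
Check: 41^214 ≡ 118 (mod 229).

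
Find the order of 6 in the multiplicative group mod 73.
36

73 is prime, so ord(6) divides φ(73) = 72.
Divisors of 72: 1, 2, 3, 4, 6, 8, 9, 12, 18, 24, 36, 72.
Repeated squaring: 6^1 ≡ 6, 6^2 ≡ 36, 6^4 ≡ 55, 6^8 ≡ 32, 6^16 ≡ 2, 6^32 ≡ 4, 6^64 ≡ 16 (mod 73).
Test 6^d mod 73 for each divisor d in increasing order:
6^1 ≡ 6
6^2 ≡ 36
6^3 = 6^2·6^1 ≡ 70
6^4 ≡ 55
6^6 = 6^4·6^2 ≡ 9
6^8 ≡ 32
6^9 = 6^8·6^1 ≡ 46
6^12 = 6^8·6^4 ≡ 8
6^18 = 6^16·6^2 ≡ 72
6^24 = 6^16·6^8 ≡ 64
6^36 = 6^32·6^4 ≡ 1  ← first divisor giving 1
The order is 36.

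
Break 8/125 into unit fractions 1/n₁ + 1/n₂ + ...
1/16 + 1/667 + 1/1334000

Greedy algorithm:
8/125: ceiling(125/8) = 16, use 1/16
3/2000: ceiling(2000/3) = 667, use 1/667
1/1334000: ceiling(1334000/1) = 1334000, use 1/1334000
Result: 8/125 = 1/16 + 1/667 + 1/1334000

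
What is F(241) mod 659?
182

Matrix identity: Q^n = [[F_(n+1), F_n], [F_n, F_(n-1)]] with Q = [[1,1],[1,0]].
n = 241 = 11110001₂. Square-and-multiply, entries mod 659:
Q^1 = [[1,1],[1,0]]
Q^3 = (Q^1)²·Q = [[3,2],[2,1]]
Q^7 = (Q^3)²·Q = [[21,13],[13,8]]
Q^15 = (Q^7)²·Q = [[328,610],[610,377]]
Q^30 = (Q^15)² = [[591,382],[382,209]]
Q^60 = (Q^30)² = [[296,483],[483,472]]
Q^120 = (Q^60)² = [[631,586],[586,45]]
Q^241 = (Q^120)²·Q = [[259,182],[182,77]]
F_241 mod 659 = Q^241[0][1] = 182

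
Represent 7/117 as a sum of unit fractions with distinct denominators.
1/17 + 1/995 + 1/1979055

Greedy algorithm:
7/117: ceiling(117/7) = 17, use 1/17
2/1989: ceiling(1989/2) = 995, use 1/995
1/1979055: ceiling(1979055/1) = 1979055, use 1/1979055
Result: 7/117 = 1/17 + 1/995 + 1/1979055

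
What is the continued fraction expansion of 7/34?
[0; 4, 1, 6]

Euclidean algorithm steps:
7 = 0 × 34 + 7
34 = 4 × 7 + 6
7 = 1 × 6 + 1
6 = 6 × 1 + 0
Continued fraction: [0; 4, 1, 6]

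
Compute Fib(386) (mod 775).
648

Matrix identity: Q^n = [[F_(n+1), F_n], [F_n, F_(n-1)]] with Q = [[1,1],[1,0]].
n = 386 = 110000010₂. Square-and-multiply, entries mod 775:
Q^1 = [[1,1],[1,0]]
Q^3 = (Q^1)²·Q = [[3,2],[2,1]]
Q^6 = (Q^3)² = [[13,8],[8,5]]
Q^12 = (Q^6)² = [[233,144],[144,89]]
Q^24 = (Q^12)² = [[625,643],[643,757]]
Q^48 = (Q^24)² = [[399,476],[476,698]]
Q^96 = (Q^48)² = [[602,597],[597,5]]
Q^193 = (Q^96)²·Q = [[67,388],[388,454]]
Q^386 = (Q^193)² = [[33,648],[648,160]]
F_386 mod 775 = Q^386[0][1] = 648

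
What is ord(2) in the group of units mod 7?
3

7 is prime, so ord(2) divides φ(7) = 6.
Divisors of 6: 1, 2, 3, 6.
Repeated squaring: 2^1 ≡ 2, 2^2 ≡ 4, 2^4 ≡ 2 (mod 7).
Test 2^d mod 7 for each divisor d in increasing order:
2^1 ≡ 2
2^2 ≡ 4
2^3 = 2^2·2^1 ≡ 1  ← first divisor giving 1
The order is 3.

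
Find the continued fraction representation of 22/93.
[0; 4, 4, 2, 2]

Euclidean algorithm steps:
22 = 0 × 93 + 22
93 = 4 × 22 + 5
22 = 4 × 5 + 2
5 = 2 × 2 + 1
2 = 2 × 1 + 0
Continued fraction: [0; 4, 4, 2, 2]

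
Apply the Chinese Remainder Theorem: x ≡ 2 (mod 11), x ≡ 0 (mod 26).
156

Using Chinese Remainder Theorem:
M = 11 × 26 = 286
M1 = 26, M2 = 11
y1 = 26^(-1) mod 11 = 3
y2 = 11^(-1) mod 26 = 19
x = (2×26×3 + 0×11×19) mod 286 = 156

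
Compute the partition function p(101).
214481126

p(n) counts ways to write n as a sum of positive integers (order ignored).
Euler's pentagonal recurrence: p(k) = p(k-1) + p(k-2) - p(k-5) - p(k-7) + p(k-12) + p(k-15) - ... (offsets j(3j∓1)/2, signs ++--, p(0)=1, p(<0)=0).
DP table for k = 0..100: p(0)=1, p(1)=1, p(2)=2, p(3)=3, p(4)=5, p(5)=7, p(6)=11, p(7)=15, p(8)=22, p(9)=30, p(10)=42, p(11)=56, p(12)=77, p(13)=101, p(14)=135, p(15)=176, p(16)=231, p(17)=297, p(18)=385, p(19)=490, p(20)=627, p(21)=792, p(22)=1002, p(23)=1255, p(24)=1575, p(25)=1958, p(26)=2436, p(27)=3010, p(28)=3718, p(29)=4565, p(30)=5604, p(31)=6842, p(32)=8349, p(33)=10143, p(34)=12310, p(35)=14883, p(36)=17977, p(37)=21637, p(38)=26015, p(39)=31185, p(40)=37338, p(41)=44583, p(42)=53174, p(43)=63261, p(44)=75175, p(45)=89134, p(46)=105558, p(47)=124754, p(48)=147273, p(49)=173525, p(50)=204226, p(51)=239943, p(52)=281589, p(53)=329931, p(54)=386155, p(55)=451276, p(56)=526823, p(57)=614154, p(58)=715220, p(59)=831820, p(60)=966467, p(61)=1121505, p(62)=1300156, p(63)=1505499, p(64)=1741630, p(65)=2012558, p(66)=2323520, p(67)=2679689, p(68)=3087735, p(69)=3554345, p(70)=4087968, p(71)=4697205, p(72)=5392783, p(73)=6185689, p(74)=7089500, p(75)=8118264, p(76)=9289091, p(77)=10619863, p(78)=12132164, p(79)=13848650, p(80)=15796476, p(81)=18004327, p(82)=20506255, p(83)=23338469, p(84)=26543660, p(85)=30167357, p(86)=34262962, p(87)=38887673, p(88)=44108109, p(89)=49995925, p(90)=56634173, p(91)=64112359, p(92)=72533807, p(93)=82010177, p(94)=92669720, p(95)=104651419, p(96)=118114304, p(97)=133230930, p(98)=150198136, p(99)=169229875, p(100)=190569292.
Final step: p(101) = p(100) + p(99) - p(96) - p(94) + p(89) + p(86) - p(79) - p(75) + p(66) + p(61) - p(50) - p(44) + p(31) + p(24) - p(9) - p(1)
= 190569292 + 169229875 - 118114304 - 92669720 + 49995925 + 34262962 - 13848650 - 8118264 + 2323520 + 1121505 - 204226 - 75175 + 6842 + 1575 - 30 - 1
= 214481126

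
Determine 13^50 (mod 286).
221

Repeated squaring. Binary of 50 = 110010.
13^1 ≡ 13 (mod 286); 13^2 ≡ 169 (mod 286); 13^4 ≡ 247 (mod 286); 13^8 ≡ 91 (mod 286); 13^16 ≡ 273 (mod 286); 13^32 ≡ 169 (mod 286)
13^50 = 13^2 × 13^16 × 13^32 ≡ 221 (mod 286)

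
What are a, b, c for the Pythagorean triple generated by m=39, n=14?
(1325, 1092, 1717)

Euclid's formula: a = m² - n², b = 2mn, c = m² + n²
m = 39, n = 14
a = 39² - 14² = 1521 - 196 = 1325
b = 2 × 39 × 14 = 1092
c = 39² + 14² = 1521 + 196 = 1717
Verification: 1325² + 1092² = 1755625 + 1192464 = 2948089 = 1717² ✓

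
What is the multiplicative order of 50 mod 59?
58

59 is prime, so ord(50) divides φ(59) = 58.
Divisors of 58: 1, 2, 29, 58.
Repeated squaring: 50^1 ≡ 50, 50^2 ≡ 22, 50^4 ≡ 12, 50^8 ≡ 26, 50^16 ≡ 27, 50^32 ≡ 21 (mod 59).
Test 50^d mod 59 for each divisor d in increasing order:
50^1 ≡ 50
50^2 ≡ 22
50^29 = 50^16·50^8·50^4·50^1 ≡ 58
50^58 = 50^32·50^16·50^8·50^2 ≡ 1  ← first divisor giving 1
The order is 58.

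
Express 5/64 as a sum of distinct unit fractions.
1/13 + 1/832

Greedy algorithm:
5/64: ceiling(64/5) = 13, use 1/13
1/832: ceiling(832/1) = 832, use 1/832
Result: 5/64 = 1/13 + 1/832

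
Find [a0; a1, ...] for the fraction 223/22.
[10; 7, 3]

Euclidean algorithm steps:
223 = 10 × 22 + 3
22 = 7 × 3 + 1
3 = 3 × 1 + 0
Continued fraction: [10; 7, 3]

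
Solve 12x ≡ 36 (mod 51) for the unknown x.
x ≡ 3 (mod 17)

gcd(12, 51) = 3, which divides 36, so solutions exist.
Divide through by 3: 4x ≡ 12 (mod 17).
Find 4^(-1) mod 17 by the extended Euclidean algorithm:
17 = 4 × 4 + 1  ⟹  1 = (1)·17 + (-4)·4
So (-4)·4 ≡ 1 (mod 17), i.e. 4^(-1) ≡ -4 ≡ 13 (mod 17).
x ≡ 13 × 12 = 156 ≡ 3 (mod 17).
Check: 12 × 3 = 36 ≡ 36 (mod 51).
x ≡ 3 (mod 17), giving 3 solutions mod 51.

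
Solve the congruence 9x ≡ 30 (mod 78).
x ≡ 12 (mod 26)

gcd(9, 78) = 3, which divides 30, so solutions exist.
Divide through by 3: 3x ≡ 10 (mod 26).
Find 3^(-1) mod 26 by the extended Euclidean algorithm:
26 = 8 × 3 + 2  ⟹  2 = (1)·26 + (-8)·3
3 = 1 × 2 + 1  ⟹  1 = (-1)·26 + (9)·3
So (9)·3 ≡ 1 (mod 26), i.e. 3^(-1) ≡ 9 (mod 26).
x ≡ 9 × 10 = 90 ≡ 12 (mod 26).
Check: 9 × 12 = 108 ≡ 30 (mod 78).
x ≡ 12 (mod 26), giving 3 solutions mod 78.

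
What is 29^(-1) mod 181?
25

gcd(29, 181) = 1, so the inverse exists.
Extended Euclidean algorithm on (181, 29):
181 = 6 × 29 + 7  ⟹  7 = (1)·181 + (-6)·29
29 = 4 × 7 + 1  ⟹  1 = (-4)·181 + (25)·29
So (25)·29 ≡ 1 (mod 181), i.e. 29^(-1) ≡ 25 (mod 181).
Check: 29 × 25 = 725 ≡ 1 (mod 181)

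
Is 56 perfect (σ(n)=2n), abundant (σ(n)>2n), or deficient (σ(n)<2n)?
abundant

Proper divisors of 56: sum = 1 + 2 + 4 + 7 + 8 + 14 + 28 = 64
Since 64 > 56, 56 is abundant.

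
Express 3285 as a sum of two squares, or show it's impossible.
6² + 57² (a=6, b=57)

Factorization: 3285 = 3^2 × 5 × 73
By Fermat: n is sum of two squares iff every prime p ≡ 3 (mod 4) appears to even power.
All primes ≡ 3 (mod 4) appear to even power.
Search a = 0, 1, 2, … for 3285 - a² a perfect square: first hit at a = 6: 3285 - 36 = 3249 = 57².
3285 = 6² + 57² = 36 + 3249 ✓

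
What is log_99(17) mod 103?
46

Baby-step giant-step with step n = ⌈√103⌉ = 11.
Baby steps 99^j mod 103 (j:value) for j=0..10: 0:1, 1:99, 2:16, 3:39, 4:50, 5:6, 6:79, 7:96, 8:28, 9:94, 10:36.
Giant-step multiplier: 99^(-11) ≡ 99^(102-11) = 99^91 ≡ 5 (mod 103).
Giant steps γ_i = 17·5^i mod 103: γ_0=17, γ_1=85, γ_2=13, γ_3=65, γ_4=16 (in table at j=2).
x = i·n + j = 4·11 + 2 = 46.
Check: 99^46 ≡ 17 (mod 103).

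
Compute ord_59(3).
29

59 is prime, so ord(3) divides φ(59) = 58.
Divisors of 58: 1, 2, 29, 58.
Repeated squaring: 3^1 ≡ 3, 3^2 ≡ 9, 3^4 ≡ 22, 3^8 ≡ 12, 3^16 ≡ 26, 3^32 ≡ 27 (mod 59).
Test 3^d mod 59 for each divisor d in increasing order:
3^1 ≡ 3
3^2 ≡ 9
3^29 = 3^16·3^8·3^4·3^1 ≡ 1  ← first divisor giving 1
The order is 29.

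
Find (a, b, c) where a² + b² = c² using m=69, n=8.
(4697, 1104, 4825)

Euclid's formula: a = m² - n², b = 2mn, c = m² + n²
m = 69, n = 8
a = 69² - 8² = 4761 - 64 = 4697
b = 2 × 69 × 8 = 1104
c = 69² + 8² = 4761 + 64 = 4825
Verification: 4697² + 1104² = 22061809 + 1218816 = 23280625 = 4825² ✓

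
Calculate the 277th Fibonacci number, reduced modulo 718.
637

Matrix identity: Q^n = [[F_(n+1), F_n], [F_n, F_(n-1)]] with Q = [[1,1],[1,0]].
n = 277 = 100010101₂. Square-and-multiply, entries mod 718:
Q^1 = [[1,1],[1,0]]
Q^2 = (Q^1)² = [[2,1],[1,1]]
Q^4 = (Q^2)² = [[5,3],[3,2]]
Q^8 = (Q^4)² = [[34,21],[21,13]]
Q^17 = (Q^8)²·Q = [[430,161],[161,269]]
Q^34 = (Q^17)² = [[447,531],[531,634]]
Q^69 = (Q^34)²·Q = [[321,710],[710,329]]
Q^138 = (Q^69)² = [[431,544],[544,605]]
Q^277 = (Q^138)²·Q = [[591,637],[637,672]]
F_277 mod 718 = Q^277[0][1] = 637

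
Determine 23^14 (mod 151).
105

Repeated squaring. Binary of 14 = 1110.
23^1 ≡ 23 (mod 151); 23^2 ≡ 76 (mod 151); 23^4 ≡ 38 (mod 151); 23^8 ≡ 85 (mod 151)
23^14 = 23^2 × 23^4 × 23^8 ≡ 105 (mod 151)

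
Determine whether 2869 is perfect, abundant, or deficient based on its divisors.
deficient

Proper divisors of 2869: sum = 1 + 19 + 151 = 171
Since 171 < 2869, 2869 is deficient.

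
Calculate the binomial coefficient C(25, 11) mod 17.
0

Using Lucas' theorem:
Write n=25 and k=11 in base 17:
n in base 17: [1, 8]
k in base 17: [0, 11]
C(25,11) mod 17 = ∏ C(n_i, k_i) mod 17
Digit binomials (mod 17): C(1,0) = 1; C(8,11) = 0 (k_i > n_i)
Product: 1 × 0 = 0 ≡ 0 (mod 17)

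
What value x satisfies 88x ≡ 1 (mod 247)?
160

gcd(88, 247) = 1, so the inverse exists.
Extended Euclidean algorithm on (247, 88):
247 = 2 × 88 + 71  ⟹  71 = (1)·247 + (-2)·88
88 = 1 × 71 + 17  ⟹  17 = (-1)·247 + (3)·88
71 = 4 × 17 + 3  ⟹  3 = (5)·247 + (-14)·88
17 = 5 × 3 + 2  ⟹  2 = (-26)·247 + (73)·88
3 = 1 × 2 + 1  ⟹  1 = (31)·247 + (-87)·88
So (-87)·88 ≡ 1 (mod 247), i.e. 88^(-1) ≡ -87 ≡ 160 (mod 247).
Check: 88 × 160 = 14080 ≡ 1 (mod 247)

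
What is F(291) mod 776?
386

Matrix identity: Q^n = [[F_(n+1), F_n], [F_n, F_(n-1)]] with Q = [[1,1],[1,0]].
n = 291 = 100100011₂. Square-and-multiply, entries mod 776:
Q^1 = [[1,1],[1,0]]
Q^2 = (Q^1)² = [[2,1],[1,1]]
Q^4 = (Q^2)² = [[5,3],[3,2]]
Q^9 = (Q^4)²·Q = [[55,34],[34,21]]
Q^18 = (Q^9)² = [[301,256],[256,45]]
Q^36 = (Q^18)² = [[161,112],[112,49]]
Q^72 = (Q^36)² = [[441,240],[240,201]]
Q^145 = (Q^72)²·Q = [[313,657],[657,432]]
Q^291 = (Q^145)²·Q = [[195,386],[386,585]]
F_291 mod 776 = Q^291[0][1] = 386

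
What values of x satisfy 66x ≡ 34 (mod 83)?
x ≡ 81 (mod 83)

gcd(66, 83) = 1, which divides 34, so solutions exist.
Find 66^(-1) mod 83 by the extended Euclidean algorithm:
83 = 1 × 66 + 17  ⟹  17 = (1)·83 + (-1)·66
66 = 3 × 17 + 15  ⟹  15 = (-3)·83 + (4)·66
17 = 1 × 15 + 2  ⟹  2 = (4)·83 + (-5)·66
15 = 7 × 2 + 1  ⟹  1 = (-31)·83 + (39)·66
So (39)·66 ≡ 1 (mod 83), i.e. 66^(-1) ≡ 39 (mod 83).
x ≡ 39 × 34 = 1326 ≡ 81 (mod 83).
Check: 66 × 81 = 5346 ≡ 34 (mod 83).
Unique solution: x ≡ 81 (mod 83)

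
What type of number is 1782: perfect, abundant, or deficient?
abundant

Proper divisors of 1782: sum = 1 + 2 + 3 + 6 + 9 + 11 + 18 + 22 + ... + 198 + 297 + 594 + 891 (19 divisors) = 2574
Since 2574 > 1782, 1782 is abundant.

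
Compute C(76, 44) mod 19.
0

Using Lucas' theorem:
Write n=76 and k=44 in base 19:
n in base 19: [4, 0]
k in base 19: [2, 6]
C(76,44) mod 19 = ∏ C(n_i, k_i) mod 19
Digit binomials (mod 19): C(4,2) = 6; C(0,6) = 0 (k_i > n_i)
Product: 6 × 0 = 0 ≡ 0 (mod 19)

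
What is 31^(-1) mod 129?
25

gcd(31, 129) = 1, so the inverse exists.
Extended Euclidean algorithm on (129, 31):
129 = 4 × 31 + 5  ⟹  5 = (1)·129 + (-4)·31
31 = 6 × 5 + 1  ⟹  1 = (-6)·129 + (25)·31
So (25)·31 ≡ 1 (mod 129), i.e. 31^(-1) ≡ 25 (mod 129).
Check: 31 × 25 = 775 ≡ 1 (mod 129)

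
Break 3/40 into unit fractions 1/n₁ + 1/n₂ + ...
1/14 + 1/280

Greedy algorithm:
3/40: ceiling(40/3) = 14, use 1/14
1/280: ceiling(280/1) = 280, use 1/280
Result: 3/40 = 1/14 + 1/280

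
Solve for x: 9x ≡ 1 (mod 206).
23

gcd(9, 206) = 1, so the inverse exists.
Extended Euclidean algorithm on (206, 9):
206 = 22 × 9 + 8  ⟹  8 = (1)·206 + (-22)·9
9 = 1 × 8 + 1  ⟹  1 = (-1)·206 + (23)·9
So (23)·9 ≡ 1 (mod 206), i.e. 9^(-1) ≡ 23 (mod 206).
Check: 9 × 23 = 207 ≡ 1 (mod 206)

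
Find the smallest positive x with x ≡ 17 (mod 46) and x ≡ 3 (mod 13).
523

Using Chinese Remainder Theorem:
M = 46 × 13 = 598
M1 = 13, M2 = 46
y1 = 13^(-1) mod 46 = 39
y2 = 46^(-1) mod 13 = 2
x = (17×13×39 + 3×46×2) mod 598 = 523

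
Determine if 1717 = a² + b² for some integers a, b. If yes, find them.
6² + 41² (a=6, b=41)

Factorization: 1717 = 17 × 101
By Fermat: n is sum of two squares iff every prime p ≡ 3 (mod 4) appears to even power.
All primes ≡ 3 (mod 4) appear to even power.
Search a = 0, 1, 2, … for 1717 - a² a perfect square: first hit at a = 6: 1717 - 36 = 1681 = 41².
1717 = 6² + 41² = 36 + 1681 ✓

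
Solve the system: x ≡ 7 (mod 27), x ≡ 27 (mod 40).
547

Using Chinese Remainder Theorem:
M = 27 × 40 = 1080
M1 = 40, M2 = 27
y1 = 40^(-1) mod 27 = 25
y2 = 27^(-1) mod 40 = 3
x = (7×40×25 + 27×27×3) mod 1080 = 547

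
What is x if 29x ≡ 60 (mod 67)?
x ≡ 9 (mod 67)

gcd(29, 67) = 1, which divides 60, so solutions exist.
Find 29^(-1) mod 67 by the extended Euclidean algorithm:
67 = 2 × 29 + 9  ⟹  9 = (1)·67 + (-2)·29
29 = 3 × 9 + 2  ⟹  2 = (-3)·67 + (7)·29
9 = 4 × 2 + 1  ⟹  1 = (13)·67 + (-30)·29
So (-30)·29 ≡ 1 (mod 67), i.e. 29^(-1) ≡ -30 ≡ 37 (mod 67).
x ≡ 37 × 60 = 2220 ≡ 9 (mod 67).
Check: 29 × 9 = 261 ≡ 60 (mod 67).
Unique solution: x ≡ 9 (mod 67)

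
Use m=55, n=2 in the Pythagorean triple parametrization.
(3021, 220, 3029)

Euclid's formula: a = m² - n², b = 2mn, c = m² + n²
m = 55, n = 2
a = 55² - 2² = 3025 - 4 = 3021
b = 2 × 55 × 2 = 220
c = 55² + 2² = 3025 + 4 = 3029
Verification: 3021² + 220² = 9126441 + 48400 = 9174841 = 3029² ✓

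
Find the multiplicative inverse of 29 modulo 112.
85

gcd(29, 112) = 1, so the inverse exists.
Extended Euclidean algorithm on (112, 29):
112 = 3 × 29 + 25  ⟹  25 = (1)·112 + (-3)·29
29 = 1 × 25 + 4  ⟹  4 = (-1)·112 + (4)·29
25 = 6 × 4 + 1  ⟹  1 = (7)·112 + (-27)·29
So (-27)·29 ≡ 1 (mod 112), i.e. 29^(-1) ≡ -27 ≡ 85 (mod 112).
Check: 29 × 85 = 2465 ≡ 1 (mod 112)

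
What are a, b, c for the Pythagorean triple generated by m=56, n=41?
(1455, 4592, 4817)

Euclid's formula: a = m² - n², b = 2mn, c = m² + n²
m = 56, n = 41
a = 56² - 41² = 3136 - 1681 = 1455
b = 2 × 56 × 41 = 4592
c = 56² + 41² = 3136 + 1681 = 4817
Verification: 1455² + 4592² = 2117025 + 21086464 = 23203489 = 4817² ✓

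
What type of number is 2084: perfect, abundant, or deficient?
deficient

Proper divisors of 2084: sum = 1 + 2 + 4 + 521 + 1042 = 1570
Since 1570 < 2084, 2084 is deficient.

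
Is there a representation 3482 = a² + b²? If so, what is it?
1² + 59² (a=1, b=59)

Factorization: 3482 = 2 × 1741
By Fermat: n is sum of two squares iff every prime p ≡ 3 (mod 4) appears to even power.
All primes ≡ 3 (mod 4) appear to even power.
Search a = 0, 1, 2, … for 3482 - a² a perfect square: first hit at a = 1: 3482 - 1 = 3481 = 59².
3482 = 1² + 59² = 1 + 3481 ✓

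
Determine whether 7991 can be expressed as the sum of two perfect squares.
Not possible

Factorization: 7991 = 61 × 131
By Fermat: n is sum of two squares iff every prime p ≡ 3 (mod 4) appears to even power.
Prime(s) ≡ 3 (mod 4) with odd exponent: [(131, 1)]
Therefore 7991 cannot be expressed as a² + b².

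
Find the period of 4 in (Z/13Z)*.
6

13 is prime, so ord(4) divides φ(13) = 12.
Divisors of 12: 1, 2, 3, 4, 6, 12.
Repeated squaring: 4^1 ≡ 4, 4^2 ≡ 3, 4^4 ≡ 9, 4^8 ≡ 3 (mod 13).
Test 4^d mod 13 for each divisor d in increasing order:
4^1 ≡ 4
4^2 ≡ 3
4^3 = 4^2·4^1 ≡ 12
4^4 ≡ 9
4^6 = 4^4·4^2 ≡ 1  ← first divisor giving 1
The order is 6.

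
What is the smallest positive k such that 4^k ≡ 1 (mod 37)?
18

37 is prime, so ord(4) divides φ(37) = 36.
Divisors of 36: 1, 2, 3, 4, 6, 9, 12, 18, 36.
Repeated squaring: 4^1 ≡ 4, 4^2 ≡ 16, 4^4 ≡ 34, 4^8 ≡ 9, 4^16 ≡ 7, 4^32 ≡ 12 (mod 37).
Test 4^d mod 37 for each divisor d in increasing order:
4^1 ≡ 4
4^2 ≡ 16
4^3 = 4^2·4^1 ≡ 27
4^4 ≡ 34
4^6 = 4^4·4^2 ≡ 26
4^9 = 4^8·4^1 ≡ 36
4^12 = 4^8·4^4 ≡ 10
4^18 = 4^16·4^2 ≡ 1  ← first divisor giving 1
The order is 18.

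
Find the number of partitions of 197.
3068829878530

p(n) counts ways to write n as a sum of positive integers (order ignored).
Euler's pentagonal recurrence: p(k) = p(k-1) + p(k-2) - p(k-5) - p(k-7) + p(k-12) + p(k-15) - ... (offsets j(3j∓1)/2, signs ++--, p(0)=1, p(<0)=0).
DP table for k = 0..196: p(0)=1, p(1)=1, p(2)=2, p(3)=3, p(4)=5, p(5)=7, p(6)=11, p(7)=15, p(8)=22, p(9)=30, p(10)=42, p(11)=56, p(12)=77, p(13)=101, p(14)=135, p(15)=176, p(16)=231, p(17)=297, p(18)=385, p(19)=490, p(20)=627, p(21)=792, p(22)=1002, p(23)=1255, p(24)=1575, p(25)=1958, p(26)=2436, p(27)=3010, p(28)=3718, p(29)=4565, p(30)=5604, p(31)=6842, p(32)=8349, p(33)=10143, p(34)=12310, p(35)=14883, p(36)=17977, p(37)=21637, p(38)=26015, p(39)=31185, p(40)=37338, p(41)=44583, p(42)=53174, p(43)=63261, p(44)=75175, p(45)=89134, p(46)=105558, p(47)=124754, p(48)=147273, p(49)=173525, p(50)=204226, p(51)=239943, p(52)=281589, p(53)=329931, p(54)=386155, p(55)=451276, p(56)=526823, p(57)=614154, p(58)=715220, p(59)=831820, p(60)=966467, p(61)=1121505, p(62)=1300156, p(63)=1505499, p(64)=1741630, p(65)=2012558, p(66)=2323520, p(67)=2679689, p(68)=3087735, p(69)=3554345, p(70)=4087968, p(71)=4697205, p(72)=5392783, p(73)=6185689, p(74)=7089500, p(75)=8118264, p(76)=9289091, p(77)=10619863, p(78)=12132164, p(79)=13848650, p(80)=15796476, p(81)=18004327, p(82)=20506255, p(83)=23338469, p(84)=26543660, p(85)=30167357, p(86)=34262962, p(87)=38887673, p(88)=44108109, p(89)=49995925, p(90)=56634173, p(91)=64112359, p(92)=72533807, p(93)=82010177, p(94)=92669720, p(95)=104651419, p(96)=118114304, p(97)=133230930, p(98)=150198136, p(99)=169229875, p(100)=190569292, p(101)=214481126, p(102)=241265379, p(103)=271248950, p(104)=304801365, p(105)=342325709, p(106)=384276336, p(107)=431149389, p(108)=483502844, p(109)=541946240, p(110)=607163746, p(111)=679903203, p(112)=761002156, p(113)=851376628, p(114)=952050665, p(115)=1064144451, p(116)=1188908248, p(117)=1327710076, p(118)=1482074143, p(119)=1653668665, p(120)=1844349560, p(121)=2056148051, p(122)=2291320912, p(123)=2552338241, p(124)=2841940500, p(125)=3163127352, p(126)=3519222692, p(127)=3913864295, p(128)=4351078600, p(129)=4835271870, p(130)=5371315400, p(131)=5964539504, p(132)=6620830889, p(133)=7346629512, p(134)=8149040695, p(135)=9035836076, p(136)=10015581680, p(137)=11097645016, p(138)=12292341831, p(139)=13610949895, p(140)=15065878135, p(141)=16670689208, p(142)=18440293320, p(143)=20390982757, p(144)=22540654445, p(145)=24908858009, p(146)=27517052599, p(147)=30388671978, p(148)=33549419497, p(149)=37027355200, p(150)=40853235313, p(151)=45060624582, p(152)=49686288421, p(153)=54770336324, p(154)=60356673280, p(155)=66493182097, p(156)=73232243759, p(157)=80630964769, p(158)=88751778802, p(159)=97662728555, p(160)=107438159466, p(161)=118159068427, p(162)=129913904637, p(163)=142798995930, p(164)=156919475295, p(165)=172389800255, p(166)=189334822579, p(167)=207890420102, p(168)=228204732751, p(169)=250438925115, p(170)=274768617130, p(171)=301384802048, p(172)=330495499613, p(173)=362326859895, p(174)=397125074750, p(175)=435157697830, p(176)=476715857290, p(177)=522115831195, p(178)=571701605655, p(179)=625846753120, p(180)=684957390936, p(181)=749474411781, p(182)=819876908323, p(183)=896684817527, p(184)=980462880430, p(185)=1071823774337, p(186)=1171432692373, p(187)=1280011042268, p(188)=1398341745571, p(189)=1527273599625, p(190)=1667727404093, p(191)=1820701100652, p(192)=1987276856363, p(193)=2168627105469, p(194)=2366022741845, p(195)=2580840212973, p(196)=2814570987591.
Final step: p(197) = p(196) + p(195) - p(192) - p(190) + p(185) + p(182) - p(175) - p(171) + p(162) + p(157) - p(146) - p(140) + p(127) + p(120) - p(105) - p(97) + p(80) + p(71) - p(52) - p(42) + p(21) + p(10)
= 2814570987591 + 2580840212973 - 1987276856363 - 1667727404093 + 1071823774337 + 819876908323 - 435157697830 - 301384802048 + 129913904637 + 80630964769 - 27517052599 - 15065878135 + 3913864295 + 1844349560 - 342325709 - 133230930 + 15796476 + 4697205 - 281589 - 53174 + 792 + 42
= 3068829878530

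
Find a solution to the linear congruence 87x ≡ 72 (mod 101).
x ≡ 67 (mod 101)

gcd(87, 101) = 1, which divides 72, so solutions exist.
Find 87^(-1) mod 101 by the extended Euclidean algorithm:
101 = 1 × 87 + 14  ⟹  14 = (1)·101 + (-1)·87
87 = 6 × 14 + 3  ⟹  3 = (-6)·101 + (7)·87
14 = 4 × 3 + 2  ⟹  2 = (25)·101 + (-29)·87
3 = 1 × 2 + 1  ⟹  1 = (-31)·101 + (36)·87
So (36)·87 ≡ 1 (mod 101), i.e. 87^(-1) ≡ 36 (mod 101).
x ≡ 36 × 72 = 2592 ≡ 67 (mod 101).
Check: 87 × 67 = 5829 ≡ 72 (mod 101).
Unique solution: x ≡ 67 (mod 101)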